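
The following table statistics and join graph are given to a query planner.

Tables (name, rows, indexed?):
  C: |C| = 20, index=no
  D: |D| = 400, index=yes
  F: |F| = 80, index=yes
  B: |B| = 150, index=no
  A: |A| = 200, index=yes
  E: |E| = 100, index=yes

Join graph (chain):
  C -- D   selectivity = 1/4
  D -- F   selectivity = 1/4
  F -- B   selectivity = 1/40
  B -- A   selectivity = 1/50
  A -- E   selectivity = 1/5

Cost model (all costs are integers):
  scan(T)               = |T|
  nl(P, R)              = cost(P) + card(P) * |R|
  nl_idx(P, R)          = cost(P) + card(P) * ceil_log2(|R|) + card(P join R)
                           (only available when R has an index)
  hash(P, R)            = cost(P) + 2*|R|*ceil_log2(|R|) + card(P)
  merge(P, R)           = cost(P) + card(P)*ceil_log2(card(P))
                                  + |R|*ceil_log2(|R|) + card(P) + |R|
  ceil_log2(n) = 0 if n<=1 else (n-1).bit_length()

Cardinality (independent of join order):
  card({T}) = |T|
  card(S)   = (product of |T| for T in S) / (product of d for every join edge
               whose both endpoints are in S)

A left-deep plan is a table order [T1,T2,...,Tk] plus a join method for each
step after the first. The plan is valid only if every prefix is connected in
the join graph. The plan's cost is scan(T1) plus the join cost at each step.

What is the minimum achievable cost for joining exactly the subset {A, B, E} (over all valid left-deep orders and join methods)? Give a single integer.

3950

Selinger DP over subsets of {A,B,E}:
  {B}: scan cost=150, card=150
  {A}: scan cost=200, card=200
  {E}: scan cost=100, card=100
  {AB}: card=600; try (A,nl_idx)→1950, (B,hash)→2800, (A,merge)→3300, (B,merge)→3350, (A,hash)→3500, (A,nl)→30150 …(+1); best=1950 via (A,nl_idx)
  {AE}: card=4000; try (E,hash)→1800, (A,merge)→2700, (E,merge)→2800, (A,hash)→3400, (A,nl_idx)→4900, (E,nl_idx)→5600 …(+2); best=1800 via (E,hash)
  {ABE}: card=12000; try (E,hash)→3950, (B,hash)→8200, (E,merge)→9350, (E,nl_idx)→18150, (B,merge)→55150, (E,nl)→61950 …(+1); best=3950 via (E,hash)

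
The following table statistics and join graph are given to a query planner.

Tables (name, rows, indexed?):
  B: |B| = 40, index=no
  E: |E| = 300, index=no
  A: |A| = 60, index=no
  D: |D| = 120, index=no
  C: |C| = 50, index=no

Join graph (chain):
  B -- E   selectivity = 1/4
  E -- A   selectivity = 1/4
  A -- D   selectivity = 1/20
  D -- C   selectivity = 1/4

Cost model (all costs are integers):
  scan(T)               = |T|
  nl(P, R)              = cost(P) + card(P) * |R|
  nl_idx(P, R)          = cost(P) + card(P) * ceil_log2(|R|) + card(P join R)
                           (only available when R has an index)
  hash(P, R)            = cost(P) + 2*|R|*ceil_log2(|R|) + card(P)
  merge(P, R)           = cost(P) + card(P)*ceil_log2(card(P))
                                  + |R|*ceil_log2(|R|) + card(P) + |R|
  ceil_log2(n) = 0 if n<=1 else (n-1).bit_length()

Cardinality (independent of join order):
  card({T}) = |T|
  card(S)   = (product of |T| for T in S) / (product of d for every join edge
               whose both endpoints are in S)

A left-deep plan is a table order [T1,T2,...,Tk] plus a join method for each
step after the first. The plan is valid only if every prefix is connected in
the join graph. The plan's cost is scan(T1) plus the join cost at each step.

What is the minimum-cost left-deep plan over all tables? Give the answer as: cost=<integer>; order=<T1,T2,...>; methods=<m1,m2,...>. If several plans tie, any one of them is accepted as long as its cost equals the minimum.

Selinger DP (subsets sized 1..n):
  {B}: scan cost=40, card=40
  {E}: scan cost=300, card=300
  {A}: scan cost=60, card=60
  {D}: scan cost=120, card=120
  {C}: scan cost=50, card=50
  {BE}: card=3000; try (B,hash)→1080, (E,merge)→3320, (B,merge)→3580, (E,hash)→5480, (E,nl)→12040, (B,nl)→12300; best=1080 via (B,hash)
  {AE}: card=4500; try (A,hash)→1320, (E,merge)→3480, (A,merge)→3720, (E,hash)→5520, (E,nl)→18060, (A,nl)→18300; best=1320 via (A,hash)
  {AD}: card=360; try (A,hash)→960, (D,merge)→1440, (A,merge)→1500, (D,hash)→1800, (D,nl)→7260, (A,nl)→7320; best=960 via (A,hash)
  {CD}: card=1500; try (C,hash)→840, (D,merge)→1360, (C,merge)→1430, (D,hash)→1780, (D,nl)→6050, (C,nl)→6120; best=840 via (C,hash)
  {ABE}: card=45000; try (A,hash)→4800, (B,hash)→6300, (A,merge)→40500, (B,merge)→64600, (A,nl)→181080, (B,nl)→181320; best=4800 via (A,hash)
  {ADE}: card=27000; try (E,hash)→6720, (D,hash)→7500, (E,merge)→7560, (D,merge)→65280, (E,nl)→108960, (D,nl)→541320; best=6720 via (E,hash)
  {ACD}: card=4500; try (C,hash)→1920, (A,hash)→3060, (C,merge)→4910, (C,nl)→18960, (A,merge)→19260, (A,nl)→90840; best=1920 via (C,hash)
  {ABDE}: card=270000; try (B,hash)→34200, (D,hash)→51480, (B,merge)→439000, (D,merge)→770760, (B,nl)→1086720, (D,nl)→5404800; best=34200 via (B,hash)
  {ACDE}: card=337500; try (E,hash)→11820, (C,hash)→34320, (E,merge)→67920, (C,merge)→439070, (E,nl)→1351920, (C,nl)→1356720; best=11820 via (E,hash)
  {ABCDE}: card=3375000; try (C,hash)→304800, (B,hash)→349800, (C,merge)→5434550, (B,merge)→6762100, (B,nl)→13511820, (C,nl)→13534200; best=304800 via (C,hash)

cost=304800; order=D,A,E,B,C; methods=hash,hash,hash,hash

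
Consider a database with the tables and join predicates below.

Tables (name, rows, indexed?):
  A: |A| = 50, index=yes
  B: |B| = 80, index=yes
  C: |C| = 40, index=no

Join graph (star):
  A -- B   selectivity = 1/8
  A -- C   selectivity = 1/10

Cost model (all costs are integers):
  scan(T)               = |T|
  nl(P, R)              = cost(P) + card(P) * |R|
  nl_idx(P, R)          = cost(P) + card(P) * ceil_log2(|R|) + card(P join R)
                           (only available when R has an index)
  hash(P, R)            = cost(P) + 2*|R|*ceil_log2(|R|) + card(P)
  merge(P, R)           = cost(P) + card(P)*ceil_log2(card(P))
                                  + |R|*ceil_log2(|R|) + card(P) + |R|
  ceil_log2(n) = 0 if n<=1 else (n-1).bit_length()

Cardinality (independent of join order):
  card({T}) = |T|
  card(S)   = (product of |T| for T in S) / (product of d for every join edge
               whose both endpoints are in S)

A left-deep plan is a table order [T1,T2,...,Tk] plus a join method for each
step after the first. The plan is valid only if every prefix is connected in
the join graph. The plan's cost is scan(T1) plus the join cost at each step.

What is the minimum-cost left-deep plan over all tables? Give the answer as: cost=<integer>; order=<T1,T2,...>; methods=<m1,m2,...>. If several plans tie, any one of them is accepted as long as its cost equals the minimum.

Selinger DP (subsets sized 1..n):
  {A}: scan cost=50, card=50
  {B}: scan cost=80, card=80
  {C}: scan cost=40, card=40
  {AB}: card=500; try (A,hash)→760, (B,nl_idx)→900, (B,merge)→1040, (A,nl_idx)→1060, (A,merge)→1070, (B,hash)→1220 …(+2); best=760 via (A,hash)
  {AC}: card=200; try (A,nl_idx)→480, (C,hash)→580, (A,merge)→670, (C,merge)→680, (A,hash)→680, (A,nl)→2040 …(+1); best=480 via (A,nl_idx)
  {ABC}: card=2000; try (C,hash)→1740, (B,hash)→1800, (B,merge)→2920, (B,nl_idx)→3880, (C,merge)→6040, (B,nl)→16480 …(+1); best=1740 via (C,hash)

cost=1740; order=B,A,C; methods=hash,hash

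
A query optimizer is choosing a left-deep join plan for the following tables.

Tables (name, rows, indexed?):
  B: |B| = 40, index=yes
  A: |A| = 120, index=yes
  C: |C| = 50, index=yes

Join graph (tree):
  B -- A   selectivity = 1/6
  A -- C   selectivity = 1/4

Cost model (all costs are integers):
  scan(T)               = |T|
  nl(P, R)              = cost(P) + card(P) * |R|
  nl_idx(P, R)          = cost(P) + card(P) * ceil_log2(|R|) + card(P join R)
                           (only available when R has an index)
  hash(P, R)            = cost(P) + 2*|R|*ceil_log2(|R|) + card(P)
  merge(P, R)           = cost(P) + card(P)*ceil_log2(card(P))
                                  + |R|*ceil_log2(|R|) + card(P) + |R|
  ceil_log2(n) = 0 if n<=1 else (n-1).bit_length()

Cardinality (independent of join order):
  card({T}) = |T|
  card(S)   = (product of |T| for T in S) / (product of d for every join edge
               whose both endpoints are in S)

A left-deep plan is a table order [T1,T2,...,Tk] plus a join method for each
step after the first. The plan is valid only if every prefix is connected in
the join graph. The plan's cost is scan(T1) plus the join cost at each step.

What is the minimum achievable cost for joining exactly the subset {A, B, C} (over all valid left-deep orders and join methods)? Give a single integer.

2120

Selinger DP over subsets of {A,B,C}:
  {B}: scan cost=40, card=40
  {A}: scan cost=120, card=120
  {C}: scan cost=50, card=50
  {AB}: card=800; try (B,hash)→720, (A,nl_idx)→1120, (A,merge)→1280, (B,merge)→1360, (B,nl_idx)→1640, (A,hash)→1760 …(+2); best=720 via (B,hash)
  {AC}: card=1500; try (C,hash)→840, (A,merge)→1360, (C,merge)→1430, (A,hash)→1780, (A,nl_idx)→1900, (C,nl_idx)→2340 …(+2); best=840 via (C,hash)
  {ABC}: card=10000; try (C,hash)→2120, (B,hash)→2820, (C,merge)→9870, (C,nl_idx)→15520, (B,merge)→19120, (B,nl_idx)→19840 …(+2); best=2120 via (C,hash)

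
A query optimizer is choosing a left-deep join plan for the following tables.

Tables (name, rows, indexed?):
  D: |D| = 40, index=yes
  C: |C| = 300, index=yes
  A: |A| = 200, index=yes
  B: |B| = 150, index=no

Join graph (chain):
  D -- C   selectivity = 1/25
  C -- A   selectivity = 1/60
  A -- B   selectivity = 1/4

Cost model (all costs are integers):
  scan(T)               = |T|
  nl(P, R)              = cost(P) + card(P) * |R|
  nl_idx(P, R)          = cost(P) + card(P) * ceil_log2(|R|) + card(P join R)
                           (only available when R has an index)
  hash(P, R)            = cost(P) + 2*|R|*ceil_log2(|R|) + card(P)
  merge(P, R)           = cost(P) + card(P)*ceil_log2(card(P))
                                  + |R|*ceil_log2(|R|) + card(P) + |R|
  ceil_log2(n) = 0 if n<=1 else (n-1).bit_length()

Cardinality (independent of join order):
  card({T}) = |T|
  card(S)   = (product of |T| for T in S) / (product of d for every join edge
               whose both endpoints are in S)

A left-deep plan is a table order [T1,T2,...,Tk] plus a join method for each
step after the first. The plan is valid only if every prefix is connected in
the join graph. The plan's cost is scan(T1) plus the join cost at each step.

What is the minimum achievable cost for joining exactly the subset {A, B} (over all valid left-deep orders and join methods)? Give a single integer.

Selinger DP over subsets of {A,B}:
  {A}: scan cost=200, card=200
  {B}: scan cost=150, card=150
  {AB}: card=7500; try (B,hash)→2800, (A,merge)→3300, (B,merge)→3350, (A,hash)→3500, (A,nl_idx)→8850, (A,nl)→30150 …(+1); best=2800 via (B,hash)

2800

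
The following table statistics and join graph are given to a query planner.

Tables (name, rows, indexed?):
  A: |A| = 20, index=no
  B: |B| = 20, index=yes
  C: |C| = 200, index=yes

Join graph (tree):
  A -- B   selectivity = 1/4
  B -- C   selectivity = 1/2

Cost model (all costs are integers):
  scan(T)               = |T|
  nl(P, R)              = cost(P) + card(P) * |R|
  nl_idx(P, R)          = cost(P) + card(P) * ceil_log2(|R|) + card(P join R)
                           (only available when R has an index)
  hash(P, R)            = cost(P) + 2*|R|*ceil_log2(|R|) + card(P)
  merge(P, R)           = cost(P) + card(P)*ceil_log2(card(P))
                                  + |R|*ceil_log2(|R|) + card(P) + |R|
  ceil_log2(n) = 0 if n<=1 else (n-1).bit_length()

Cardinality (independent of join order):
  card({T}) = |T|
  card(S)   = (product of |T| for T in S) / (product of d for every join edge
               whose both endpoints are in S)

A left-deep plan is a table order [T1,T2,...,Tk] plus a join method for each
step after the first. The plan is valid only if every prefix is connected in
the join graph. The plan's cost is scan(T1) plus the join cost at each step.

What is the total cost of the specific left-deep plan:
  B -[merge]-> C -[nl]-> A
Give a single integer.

41940

step 1: scan B: cost=20, card=20
step 2: join C via merge
    card(P join C) = 20*200/(2) = 2000
    cost = 20 + 20*5 + 200*8 + 20 + 200 = 1940
step 3: join A via nl
    card(P join A) = 2000*20/(4) = 10000
    cost = 1940 + 2000*20 = 41940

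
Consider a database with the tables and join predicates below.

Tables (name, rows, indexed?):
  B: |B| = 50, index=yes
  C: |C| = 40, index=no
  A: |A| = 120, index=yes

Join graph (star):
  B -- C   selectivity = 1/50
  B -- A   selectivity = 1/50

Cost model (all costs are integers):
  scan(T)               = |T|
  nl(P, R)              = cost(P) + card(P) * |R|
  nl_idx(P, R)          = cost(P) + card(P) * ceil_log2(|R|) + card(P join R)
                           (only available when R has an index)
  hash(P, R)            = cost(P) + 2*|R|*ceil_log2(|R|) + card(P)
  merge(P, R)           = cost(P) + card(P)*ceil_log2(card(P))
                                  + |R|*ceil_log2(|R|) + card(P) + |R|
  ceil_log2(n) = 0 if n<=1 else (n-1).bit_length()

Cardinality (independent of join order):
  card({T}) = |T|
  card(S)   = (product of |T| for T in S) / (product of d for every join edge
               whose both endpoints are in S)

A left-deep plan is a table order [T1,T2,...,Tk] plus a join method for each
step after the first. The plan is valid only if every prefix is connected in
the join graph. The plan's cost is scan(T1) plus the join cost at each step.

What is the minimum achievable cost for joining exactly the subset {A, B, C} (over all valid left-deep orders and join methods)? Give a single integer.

Selinger DP over subsets of {A,B,C}:
  {B}: scan cost=50, card=50
  {C}: scan cost=40, card=40
  {A}: scan cost=120, card=120
  {BC}: card=40; try (B,nl_idx)→320, (C,hash)→580, (B,merge)→670, (C,merge)→680, (B,hash)→680, (B,nl)→2040 …(+1); best=320 via (B,nl_idx)
  {AB}: card=120; try (A,nl_idx)→520, (B,hash)→840, (B,nl_idx)→960, (A,merge)→1360, (B,merge)→1430, (A,hash)→1780 …(+2); best=520 via (A,nl_idx)
  {ABC}: card=96; try (A,nl_idx)→696, (C,hash)→1120, (A,merge)→1560, (C,merge)→1760, (A,hash)→2040, (A,nl)→5120 …(+1); best=696 via (A,nl_idx)

696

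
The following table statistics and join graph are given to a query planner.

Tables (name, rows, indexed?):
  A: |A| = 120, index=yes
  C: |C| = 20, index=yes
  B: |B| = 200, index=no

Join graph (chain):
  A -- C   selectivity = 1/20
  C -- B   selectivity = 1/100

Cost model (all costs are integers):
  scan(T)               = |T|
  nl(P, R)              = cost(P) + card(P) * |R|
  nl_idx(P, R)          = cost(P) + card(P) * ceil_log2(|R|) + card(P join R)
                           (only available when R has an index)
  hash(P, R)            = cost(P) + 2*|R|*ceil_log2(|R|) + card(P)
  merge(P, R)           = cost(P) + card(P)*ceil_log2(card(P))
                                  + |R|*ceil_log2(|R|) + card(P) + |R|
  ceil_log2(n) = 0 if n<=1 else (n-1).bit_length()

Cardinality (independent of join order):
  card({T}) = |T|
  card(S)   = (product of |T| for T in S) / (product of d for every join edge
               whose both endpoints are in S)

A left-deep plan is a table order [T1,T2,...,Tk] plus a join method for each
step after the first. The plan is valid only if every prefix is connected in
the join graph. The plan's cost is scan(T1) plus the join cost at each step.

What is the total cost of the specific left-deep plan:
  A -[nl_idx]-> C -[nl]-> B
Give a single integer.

step 1: scan A: cost=120, card=120
step 2: join C via nl_idx
    card(P join C) = 120*20/(20) = 120
    cost = 120 + 120*5 + 120 = 840
step 3: join B via nl
    card(P join B) = 120*200/(100) = 240
    cost = 840 + 120*200 = 24840

24840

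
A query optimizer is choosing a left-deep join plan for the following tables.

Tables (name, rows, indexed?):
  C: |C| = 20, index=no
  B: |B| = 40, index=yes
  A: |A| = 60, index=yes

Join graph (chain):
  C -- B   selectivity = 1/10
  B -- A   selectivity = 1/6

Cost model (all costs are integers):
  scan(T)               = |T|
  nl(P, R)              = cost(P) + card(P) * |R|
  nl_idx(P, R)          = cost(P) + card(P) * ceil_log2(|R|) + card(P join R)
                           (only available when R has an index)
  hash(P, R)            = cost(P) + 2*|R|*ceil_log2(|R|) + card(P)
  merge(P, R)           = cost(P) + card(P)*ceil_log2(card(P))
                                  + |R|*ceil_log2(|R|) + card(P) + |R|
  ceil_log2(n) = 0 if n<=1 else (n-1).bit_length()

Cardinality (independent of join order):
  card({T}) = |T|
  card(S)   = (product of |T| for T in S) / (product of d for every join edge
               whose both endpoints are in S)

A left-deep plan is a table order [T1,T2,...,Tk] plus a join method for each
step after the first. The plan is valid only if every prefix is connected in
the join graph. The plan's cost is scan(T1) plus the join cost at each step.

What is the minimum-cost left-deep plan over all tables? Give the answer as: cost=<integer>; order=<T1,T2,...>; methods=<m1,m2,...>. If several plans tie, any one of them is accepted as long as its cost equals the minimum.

Selinger DP (subsets sized 1..n):
  {C}: scan cost=20, card=20
  {B}: scan cost=40, card=40
  {A}: scan cost=60, card=60
  {BC}: card=80; try (B,nl_idx)→220, (C,hash)→280, (B,merge)→420, (C,merge)→440, (B,hash)→520, (B,nl)→820 …(+1); best=220 via (B,nl_idx)
  {AB}: card=400; try (B,hash)→600, (A,nl_idx)→680, (A,merge)→740, (B,merge)→760, (A,hash)→800, (B,nl_idx)→820 …(+2); best=600 via (B,hash)
  {ABC}: card=800; try (A,hash)→1020, (C,hash)→1200, (A,merge)→1280, (A,nl_idx)→1500, (C,merge)→4720, (A,nl)→5020 …(+1); best=1020 via (A,hash)

cost=1020; order=C,B,A; methods=nl_idx,hash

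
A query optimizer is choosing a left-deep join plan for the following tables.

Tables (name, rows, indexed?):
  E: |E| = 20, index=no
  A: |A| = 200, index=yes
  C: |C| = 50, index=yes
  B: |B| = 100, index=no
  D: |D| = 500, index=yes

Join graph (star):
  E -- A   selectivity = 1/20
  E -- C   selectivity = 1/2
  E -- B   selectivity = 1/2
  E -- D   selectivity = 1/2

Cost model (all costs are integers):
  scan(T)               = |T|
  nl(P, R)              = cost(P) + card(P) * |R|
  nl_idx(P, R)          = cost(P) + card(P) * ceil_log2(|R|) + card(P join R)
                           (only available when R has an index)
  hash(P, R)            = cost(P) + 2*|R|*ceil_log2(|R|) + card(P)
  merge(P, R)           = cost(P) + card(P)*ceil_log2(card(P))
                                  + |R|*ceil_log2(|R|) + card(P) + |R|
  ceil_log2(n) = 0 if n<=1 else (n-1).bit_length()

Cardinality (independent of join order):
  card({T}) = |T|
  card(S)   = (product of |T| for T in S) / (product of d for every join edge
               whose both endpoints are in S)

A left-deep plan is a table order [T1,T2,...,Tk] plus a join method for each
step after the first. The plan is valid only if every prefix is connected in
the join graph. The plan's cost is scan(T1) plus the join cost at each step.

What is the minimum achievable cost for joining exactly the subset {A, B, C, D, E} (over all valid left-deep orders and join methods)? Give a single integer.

266580

Selinger DP over subsets of {A,B,C,D,E}:
  {E}: scan cost=20, card=20
  {A}: scan cost=200, card=200
  {C}: scan cost=50, card=50
  {B}: scan cost=100, card=100
  {D}: scan cost=500, card=500
  {AE}: card=200; try (A,nl_idx)→380, (E,hash)→600, (A,merge)→1940, (E,merge)→2120, (A,hash)→3240, (A,nl)→4020 …(+1); best=380 via (A,nl_idx)
  {CE}: card=500; try (E,hash)→300, (C,merge)→490, (E,merge)→520, (C,hash)→640, (C,nl_idx)→640, (C,nl)→1020 …(+1); best=300 via (E,hash)
  {BE}: card=1000; try (E,hash)→400, (B,merge)→940, (E,merge)→1020, (B,hash)→1440, (B,nl)→2020, (E,nl)→2100; best=400 via (E,hash)
  {DE}: card=5000; try (E,hash)→1200, (D,merge)→5140, (D,nl_idx)→5200, (E,merge)→5620, (D,hash)→9040, (D,nl)→10020 …(+1); best=1200 via (E,hash)
  {ACE}: card=5000; try (C,hash)→1180, (C,merge)→2530, (A,hash)→4000, (C,nl_idx)→6580, (A,merge)→7100, (A,nl_idx)→9300 …(+2); best=1180 via (C,hash)
  {ABE}: card=10000; try (B,hash)→1980, (B,merge)→2980, (A,hash)→4600, (A,merge)→13200, (A,nl_idx)→18400, (B,nl)→20380 …(+1); best=1980 via (B,hash)
  {ADE}: card=50000; try (D,merge)→7180, (A,hash)→9400, (D,hash)→9580, (D,nl_idx)→52180, (A,merge)→73000, (A,nl_idx)→91200 …(+2); best=7180 via (D,merge)
  {BCE}: card=25000; try (C,hash)→2000, (B,hash)→2200, (B,merge)→6100, (C,merge)→11750, (C,nl_idx)→31400, (B,nl)→50300 …(+1); best=2000 via (C,hash)
  {CDE}: card=125000; try (C,hash)→6800, (D,hash)→9800, (D,merge)→10300, (C,merge)→71550, (D,nl_idx)→129800, (C,nl_idx)→156200 …(+2); best=6800 via (C,hash)
  {BDE}: card=250000; try (B,hash)→7600, (D,hash)→10400, (D,merge)→16400, (B,merge)→72000, (D,nl_idx)→259400, (D,nl)→500400 …(+1); best=7600 via (B,hash)
  {ABCE}: card=250000; try (B,hash)→7580, (C,hash)→12580, (A,hash)→30200, (B,merge)→71980, (C,merge)→152330, (C,nl_idx)→311980 …(+5); best=7580 via (B,hash)
  {ACDE}: card=1250000; try (D,hash)→15180, (C,hash)→57780, (D,merge)→76180, (A,hash)→135000, (C,merge)→857530, (D,nl_idx)→1296180 …(+6); best=15180 via (D,hash)
  {ABDE}: card=2500000; try (D,hash)→20980, (B,hash)→58580, (D,merge)→156980, (A,hash)→260800, (B,merge)→857980, (D,nl_idx)→2591980 …(+5); best=20980 via (D,hash)
  {BCDE}: card=6250000; try (D,hash)→36000, (B,hash)→133200, (C,hash)→258200, (D,merge)→407000, (B,merge)→2257600, (C,merge)→4757950 …(+5); best=36000 via (D,hash)
  {ABCDE}: card=62500000; try (D,hash)→266580, (B,hash)→1266580, (C,hash)→2521580, (D,merge)→4762580, (A,hash)→6289200, (B,merge)→27515980 …(+9); best=266580 via (D,hash)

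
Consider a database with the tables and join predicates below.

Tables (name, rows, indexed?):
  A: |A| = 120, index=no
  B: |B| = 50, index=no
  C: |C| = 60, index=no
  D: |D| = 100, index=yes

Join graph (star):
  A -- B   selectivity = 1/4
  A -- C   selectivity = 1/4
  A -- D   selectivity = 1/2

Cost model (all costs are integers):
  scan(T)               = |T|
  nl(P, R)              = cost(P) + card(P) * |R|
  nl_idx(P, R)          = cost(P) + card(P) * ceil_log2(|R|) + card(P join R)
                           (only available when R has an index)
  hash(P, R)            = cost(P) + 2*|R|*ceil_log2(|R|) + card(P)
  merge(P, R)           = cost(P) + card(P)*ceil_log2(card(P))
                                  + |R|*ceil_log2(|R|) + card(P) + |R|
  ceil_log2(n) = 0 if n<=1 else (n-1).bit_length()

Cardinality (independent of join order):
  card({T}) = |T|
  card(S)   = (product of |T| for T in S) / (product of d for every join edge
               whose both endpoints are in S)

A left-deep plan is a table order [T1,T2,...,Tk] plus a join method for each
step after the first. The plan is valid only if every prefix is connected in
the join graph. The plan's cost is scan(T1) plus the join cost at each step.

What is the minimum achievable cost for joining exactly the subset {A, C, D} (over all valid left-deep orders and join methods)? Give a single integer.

Selinger DP over subsets of {A,C,D}:
  {A}: scan cost=120, card=120
  {C}: scan cost=60, card=60
  {D}: scan cost=100, card=100
  {AC}: card=1800; try (C,hash)→960, (A,merge)→1440, (C,merge)→1500, (A,hash)→1800, (A,nl)→7260, (C,nl)→7320; best=960 via (C,hash)
  {AD}: card=6000; try (D,hash)→1640, (A,merge)→1860, (D,merge)→1880, (A,hash)→1880, (D,nl_idx)→6960, (A,nl)→12100 …(+1); best=1640 via (D,hash)
  {ACD}: card=90000; try (D,hash)→4160, (C,hash)→8360, (D,merge)→23360, (C,merge)→86060, (D,nl_idx)→103560, (D,nl)→180960 …(+1); best=4160 via (D,hash)

4160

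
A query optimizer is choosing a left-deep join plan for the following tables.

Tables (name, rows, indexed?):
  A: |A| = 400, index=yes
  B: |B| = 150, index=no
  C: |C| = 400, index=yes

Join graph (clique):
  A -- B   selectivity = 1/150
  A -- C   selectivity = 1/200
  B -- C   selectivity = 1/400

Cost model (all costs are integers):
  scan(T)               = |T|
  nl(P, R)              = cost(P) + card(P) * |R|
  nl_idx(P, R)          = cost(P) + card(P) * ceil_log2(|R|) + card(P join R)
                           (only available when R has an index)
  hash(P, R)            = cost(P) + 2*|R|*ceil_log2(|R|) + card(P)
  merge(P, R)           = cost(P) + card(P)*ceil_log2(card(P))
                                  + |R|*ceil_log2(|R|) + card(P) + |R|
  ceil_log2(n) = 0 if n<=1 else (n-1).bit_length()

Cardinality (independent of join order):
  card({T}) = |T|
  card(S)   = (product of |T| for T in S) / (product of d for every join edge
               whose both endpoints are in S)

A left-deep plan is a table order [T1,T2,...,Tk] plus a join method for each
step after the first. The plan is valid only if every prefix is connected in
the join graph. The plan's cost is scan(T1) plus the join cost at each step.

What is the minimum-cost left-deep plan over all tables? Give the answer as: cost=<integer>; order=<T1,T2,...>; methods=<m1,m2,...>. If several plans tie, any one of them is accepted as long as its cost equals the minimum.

cost=3002; order=B,C,A; methods=nl_idx,nl_idx

Selinger DP (subsets sized 1..n):
  {A}: scan cost=400, card=400
  {B}: scan cost=150, card=150
  {C}: scan cost=400, card=400
  {AB}: card=400; try (A,nl_idx)→1900, (B,hash)→3200, (A,merge)→5500, (B,merge)→5750, (A,hash)→7500, (A,nl)→60150 …(+1); best=1900 via (A,nl_idx)
  {AC}: card=800; try (C,nl_idx)→4800, (A,nl_idx)→4800, (C,hash)→8000, (A,hash)→8000, (C,merge)→8400, (A,merge)→8400 …(+2); best=4800 via (C,nl_idx)
  {BC}: card=150; try (C,nl_idx)→1650, (B,hash)→3200, (C,merge)→5500, (B,merge)→5750, (C,hash)→7500, (C,nl)→60150 …(+1); best=1650 via (C,nl_idx)
  {ABC}: card=2; try (A,nl_idx)→3002, (C,nl_idx)→5502, (A,merge)→7000, (B,hash)→8000, (A,hash)→9000, (C,hash)→9500 …(+5); best=3002 via (A,nl_idx)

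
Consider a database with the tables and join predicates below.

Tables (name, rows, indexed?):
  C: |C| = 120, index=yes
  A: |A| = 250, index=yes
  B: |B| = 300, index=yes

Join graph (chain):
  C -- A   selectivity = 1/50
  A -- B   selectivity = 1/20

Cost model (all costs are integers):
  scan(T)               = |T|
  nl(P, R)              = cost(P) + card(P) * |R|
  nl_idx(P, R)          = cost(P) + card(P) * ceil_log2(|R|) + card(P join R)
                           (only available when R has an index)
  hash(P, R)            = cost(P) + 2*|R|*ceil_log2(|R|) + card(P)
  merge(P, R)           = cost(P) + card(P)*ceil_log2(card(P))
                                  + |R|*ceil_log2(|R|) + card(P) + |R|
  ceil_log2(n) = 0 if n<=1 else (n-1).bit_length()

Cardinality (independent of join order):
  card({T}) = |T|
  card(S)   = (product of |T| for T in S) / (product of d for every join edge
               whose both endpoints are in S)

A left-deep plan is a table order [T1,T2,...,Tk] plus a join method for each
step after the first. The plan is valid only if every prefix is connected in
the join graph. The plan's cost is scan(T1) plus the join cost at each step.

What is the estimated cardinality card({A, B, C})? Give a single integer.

9000

Tables in S: A(250), B(300), C(120)
Edges inside S: C-A(d=50), A-B(d=20)
numerator = 250 * 300 * 120 = 9000000
denominator = 50 * 20 = 1000
card(S) = 9000000 / 1000 = 9000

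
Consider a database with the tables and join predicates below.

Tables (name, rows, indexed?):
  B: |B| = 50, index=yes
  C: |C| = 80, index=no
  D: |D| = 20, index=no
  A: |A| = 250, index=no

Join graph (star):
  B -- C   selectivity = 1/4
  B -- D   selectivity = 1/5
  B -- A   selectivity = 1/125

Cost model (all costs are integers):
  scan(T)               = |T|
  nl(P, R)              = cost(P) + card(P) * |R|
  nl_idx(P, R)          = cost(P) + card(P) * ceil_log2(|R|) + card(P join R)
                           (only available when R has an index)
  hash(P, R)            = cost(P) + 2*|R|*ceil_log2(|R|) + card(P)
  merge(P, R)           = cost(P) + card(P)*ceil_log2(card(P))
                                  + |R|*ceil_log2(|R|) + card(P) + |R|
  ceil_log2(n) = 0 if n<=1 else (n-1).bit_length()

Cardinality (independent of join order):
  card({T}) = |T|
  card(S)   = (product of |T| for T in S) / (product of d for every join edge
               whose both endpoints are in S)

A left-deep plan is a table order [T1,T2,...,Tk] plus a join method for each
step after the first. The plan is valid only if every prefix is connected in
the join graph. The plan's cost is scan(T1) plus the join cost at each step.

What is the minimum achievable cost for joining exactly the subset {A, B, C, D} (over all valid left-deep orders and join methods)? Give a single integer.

Selinger DP over subsets of {A,B,C,D}:
  {B}: scan cost=50, card=50
  {C}: scan cost=80, card=80
  {D}: scan cost=20, card=20
  {A}: scan cost=250, card=250
  {BC}: card=1000; try (B,hash)→760, (C,merge)→1040, (B,merge)→1070, (C,hash)→1220, (B,nl_idx)→1560, (C,nl)→4050 …(+1); best=760 via (B,hash)
  {BD}: card=200; try (D,hash)→300, (B,nl_idx)→340, (B,merge)→490, (D,merge)→520, (B,hash)→640, (B,nl)→1020 …(+1); best=300 via (D,hash)
  {AB}: card=100; try (B,hash)→1100, (B,nl_idx)→1850, (A,merge)→2650, (B,merge)→2850, (A,hash)→4100, (A,nl)→12550 …(+1); best=1100 via (B,hash)
  {BCD}: card=4000; try (C,hash)→1620, (D,hash)→1960, (C,merge)→2740, (D,merge)→11880, (C,nl)→16300, (D,nl)→20760; best=1620 via (C,hash)
  {ABC}: card=2000; try (C,hash)→2320, (C,merge)→2540, (A,hash)→5760, (C,nl)→9100, (A,merge)→14010, (A,nl)→250760; best=2320 via (C,hash)
  {ABD}: card=400; try (D,hash)→1400, (D,merge)→2020, (D,nl)→3100, (A,merge)→4350, (A,hash)→4500, (A,nl)→50300; best=1400 via (D,hash)
  {ABCD}: card=8000; try (C,hash)→2920, (D,hash)→4520, (C,merge)→6040, (A,hash)→9620, (D,merge)→26440, (C,nl)→33400 …(+3); best=2920 via (C,hash)

2920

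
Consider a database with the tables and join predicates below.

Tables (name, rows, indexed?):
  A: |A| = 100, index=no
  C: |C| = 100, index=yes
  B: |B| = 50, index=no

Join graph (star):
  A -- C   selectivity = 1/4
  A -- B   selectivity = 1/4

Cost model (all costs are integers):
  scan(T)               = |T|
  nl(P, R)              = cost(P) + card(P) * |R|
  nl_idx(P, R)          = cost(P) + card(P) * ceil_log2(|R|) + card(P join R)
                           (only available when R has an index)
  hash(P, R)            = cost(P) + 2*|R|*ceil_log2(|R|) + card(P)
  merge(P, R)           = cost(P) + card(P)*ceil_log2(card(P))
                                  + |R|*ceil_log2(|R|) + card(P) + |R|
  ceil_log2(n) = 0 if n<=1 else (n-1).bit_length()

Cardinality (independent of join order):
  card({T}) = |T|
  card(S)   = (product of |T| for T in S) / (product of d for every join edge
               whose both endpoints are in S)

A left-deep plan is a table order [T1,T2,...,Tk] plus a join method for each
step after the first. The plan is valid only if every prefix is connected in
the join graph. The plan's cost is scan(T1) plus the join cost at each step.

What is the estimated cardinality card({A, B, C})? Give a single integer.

Tables in S: A(100), B(50), C(100)
Edges inside S: A-C(d=4), A-B(d=4)
numerator = 100 * 50 * 100 = 500000
denominator = 4 * 4 = 16
card(S) = 500000 / 16 = 31250

31250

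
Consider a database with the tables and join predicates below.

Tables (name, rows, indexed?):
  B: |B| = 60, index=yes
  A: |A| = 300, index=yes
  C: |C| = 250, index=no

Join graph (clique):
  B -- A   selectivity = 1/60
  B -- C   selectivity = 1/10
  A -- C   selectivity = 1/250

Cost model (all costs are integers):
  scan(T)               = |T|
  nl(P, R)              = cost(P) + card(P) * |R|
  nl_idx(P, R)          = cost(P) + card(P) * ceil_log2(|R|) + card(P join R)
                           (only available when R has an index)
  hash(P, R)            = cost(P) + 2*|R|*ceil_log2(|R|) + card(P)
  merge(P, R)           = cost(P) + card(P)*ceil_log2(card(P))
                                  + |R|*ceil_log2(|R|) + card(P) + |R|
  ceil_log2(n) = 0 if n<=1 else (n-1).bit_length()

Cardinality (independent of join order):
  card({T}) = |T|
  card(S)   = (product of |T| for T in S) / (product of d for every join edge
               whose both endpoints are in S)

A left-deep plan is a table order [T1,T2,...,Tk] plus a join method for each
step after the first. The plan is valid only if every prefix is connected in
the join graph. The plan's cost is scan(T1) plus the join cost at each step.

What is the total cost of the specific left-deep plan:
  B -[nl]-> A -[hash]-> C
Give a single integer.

step 1: scan B: cost=60, card=60
step 2: join A via nl
    card(P join A) = 60*300/(60) = 300
    cost = 60 + 60*300 = 18060
step 3: join C via hash
    card(P join C) = 300*250/(10*250) = 30
    cost = 18060 + 2*250*8 + 300 = 22360

22360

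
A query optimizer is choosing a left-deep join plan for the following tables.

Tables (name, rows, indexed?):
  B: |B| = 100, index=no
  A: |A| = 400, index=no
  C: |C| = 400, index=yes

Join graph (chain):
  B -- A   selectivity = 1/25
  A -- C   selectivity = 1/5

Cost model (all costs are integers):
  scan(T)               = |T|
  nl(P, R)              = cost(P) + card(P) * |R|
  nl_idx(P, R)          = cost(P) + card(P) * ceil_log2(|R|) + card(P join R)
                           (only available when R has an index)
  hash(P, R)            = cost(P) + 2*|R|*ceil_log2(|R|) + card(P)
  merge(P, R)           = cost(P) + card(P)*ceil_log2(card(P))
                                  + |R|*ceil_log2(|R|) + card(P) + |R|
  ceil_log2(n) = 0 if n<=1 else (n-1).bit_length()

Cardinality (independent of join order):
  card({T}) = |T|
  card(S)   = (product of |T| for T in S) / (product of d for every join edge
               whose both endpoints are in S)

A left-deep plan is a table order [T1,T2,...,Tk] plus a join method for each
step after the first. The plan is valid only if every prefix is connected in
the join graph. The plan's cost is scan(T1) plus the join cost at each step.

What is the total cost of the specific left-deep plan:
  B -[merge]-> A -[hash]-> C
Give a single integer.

step 1: scan B: cost=100, card=100
step 2: join A via merge
    card(P join A) = 100*400/(25) = 1600
    cost = 100 + 100*7 + 400*9 + 100 + 400 = 4900
step 3: join C via hash
    card(P join C) = 1600*400/(5) = 128000
    cost = 4900 + 2*400*9 + 1600 = 13700

13700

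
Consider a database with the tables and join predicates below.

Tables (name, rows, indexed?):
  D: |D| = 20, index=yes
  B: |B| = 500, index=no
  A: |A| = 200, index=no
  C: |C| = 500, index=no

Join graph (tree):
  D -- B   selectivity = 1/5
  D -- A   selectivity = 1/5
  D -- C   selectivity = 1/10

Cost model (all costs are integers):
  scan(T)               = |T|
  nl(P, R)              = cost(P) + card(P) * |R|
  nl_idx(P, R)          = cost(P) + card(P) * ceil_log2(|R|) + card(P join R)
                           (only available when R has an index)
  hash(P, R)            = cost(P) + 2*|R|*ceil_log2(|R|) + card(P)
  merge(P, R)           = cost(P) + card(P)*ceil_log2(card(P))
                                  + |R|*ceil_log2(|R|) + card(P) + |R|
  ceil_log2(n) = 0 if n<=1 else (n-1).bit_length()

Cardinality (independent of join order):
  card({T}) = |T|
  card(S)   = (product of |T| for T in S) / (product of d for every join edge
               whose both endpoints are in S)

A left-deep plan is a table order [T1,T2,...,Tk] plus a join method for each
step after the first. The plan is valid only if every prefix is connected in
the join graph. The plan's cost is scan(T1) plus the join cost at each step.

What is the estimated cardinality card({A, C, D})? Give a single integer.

40000

Tables in S: A(200), C(500), D(20)
Edges inside S: D-A(d=5), D-C(d=10)
numerator = 200 * 500 * 20 = 2000000
denominator = 5 * 10 = 50
card(S) = 2000000 / 50 = 40000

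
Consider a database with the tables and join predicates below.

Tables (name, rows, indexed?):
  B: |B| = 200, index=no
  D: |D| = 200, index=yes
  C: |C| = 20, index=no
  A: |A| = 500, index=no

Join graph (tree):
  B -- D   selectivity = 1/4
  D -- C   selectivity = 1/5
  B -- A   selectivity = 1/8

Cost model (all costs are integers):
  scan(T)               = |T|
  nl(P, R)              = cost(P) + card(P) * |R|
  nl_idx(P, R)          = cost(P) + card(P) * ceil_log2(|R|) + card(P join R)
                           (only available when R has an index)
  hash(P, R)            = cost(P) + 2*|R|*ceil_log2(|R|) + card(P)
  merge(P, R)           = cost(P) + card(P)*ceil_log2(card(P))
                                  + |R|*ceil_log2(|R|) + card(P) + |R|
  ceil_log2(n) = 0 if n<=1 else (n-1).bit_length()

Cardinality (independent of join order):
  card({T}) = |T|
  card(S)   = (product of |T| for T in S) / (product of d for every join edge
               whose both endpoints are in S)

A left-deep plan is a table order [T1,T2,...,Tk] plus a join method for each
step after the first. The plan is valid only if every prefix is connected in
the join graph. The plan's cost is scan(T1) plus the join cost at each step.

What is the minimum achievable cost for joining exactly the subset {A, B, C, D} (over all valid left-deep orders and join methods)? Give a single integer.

53600

Selinger DP over subsets of {A,B,C,D}:
  {B}: scan cost=200, card=200
  {D}: scan cost=200, card=200
  {C}: scan cost=20, card=20
  {A}: scan cost=500, card=500
  {BD}: card=10000; try (D,hash)→3600, (B,hash)→3600, (D,merge)→3800, (B,merge)→3800, (D,nl_idx)→11800, (D,nl)→40200 …(+1); best=3600 via (D,hash)
  {AB}: card=12500; try (B,hash)→4200, (A,merge)→7000, (B,merge)→7300, (A,hash)→9400, (A,nl)→100200, (B,nl)→100500; best=4200 via (B,hash)
  {CD}: card=800; try (C,hash)→600, (D,nl_idx)→980, (D,merge)→1940, (C,merge)→2120, (D,hash)→3240, (D,nl)→4020 …(+1); best=600 via (C,hash)
  {BCD}: card=40000; try (B,hash)→4600, (B,merge)→11200, (C,hash)→13800, (C,merge)→153720, (B,nl)→160600, (C,nl)→203600; best=4600 via (B,hash)
  {ABD}: card=625000; try (D,hash)→19900, (A,hash)→22600, (A,merge)→158600, (D,merge)→193500, (D,nl_idx)→729200, (D,nl)→2504200 …(+1); best=19900 via (D,hash)
  {ABCD}: card=2500000; try (A,hash)→53600, (C,hash)→645100, (A,merge)→689600, (C,nl)→12519900, (C,merge)→13145020, (A,nl)→20004600; best=53600 via (A,hash)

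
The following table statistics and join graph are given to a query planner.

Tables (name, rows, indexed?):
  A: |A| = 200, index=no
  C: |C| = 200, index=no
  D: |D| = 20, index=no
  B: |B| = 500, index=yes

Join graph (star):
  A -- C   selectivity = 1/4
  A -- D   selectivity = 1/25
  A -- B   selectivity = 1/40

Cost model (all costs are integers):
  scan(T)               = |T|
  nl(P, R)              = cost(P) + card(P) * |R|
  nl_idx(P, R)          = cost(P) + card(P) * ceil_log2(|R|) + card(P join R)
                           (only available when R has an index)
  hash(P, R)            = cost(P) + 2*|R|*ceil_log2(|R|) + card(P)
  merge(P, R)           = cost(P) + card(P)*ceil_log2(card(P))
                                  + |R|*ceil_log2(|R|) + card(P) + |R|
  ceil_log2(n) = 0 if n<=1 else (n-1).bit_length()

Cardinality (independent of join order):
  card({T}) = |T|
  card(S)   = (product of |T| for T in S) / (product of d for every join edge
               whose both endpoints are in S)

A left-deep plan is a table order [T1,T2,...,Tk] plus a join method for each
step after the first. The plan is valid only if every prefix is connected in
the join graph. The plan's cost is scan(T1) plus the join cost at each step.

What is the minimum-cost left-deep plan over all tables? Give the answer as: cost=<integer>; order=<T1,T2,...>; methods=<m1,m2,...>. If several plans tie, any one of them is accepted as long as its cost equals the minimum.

Selinger DP (subsets sized 1..n):
  {A}: scan cost=200, card=200
  {C}: scan cost=200, card=200
  {D}: scan cost=20, card=20
  {B}: scan cost=500, card=500
  {AC}: card=10000; try (C,hash)→3600, (A,hash)→3600, (C,merge)→3800, (A,merge)→3800, (C,nl)→40200, (A,nl)→40200; best=3600 via (C,hash)
  {AD}: card=160; try (D,hash)→600, (A,merge)→1940, (D,merge)→2120, (A,hash)→3240, (A,nl)→4020, (D,nl)→4200; best=600 via (D,hash)
  {AB}: card=2500; try (A,hash)→4200, (B,nl_idx)→4500, (B,merge)→7000, (A,merge)→7300, (B,hash)→9400, (B,nl)→100200 …(+1); best=4200 via (A,hash)
  {ACD}: card=8000; try (C,merge)→3840, (C,hash)→3960, (D,hash)→13800, (C,nl)→32600, (D,merge)→153720, (D,nl)→203600; best=3840 via (C,merge)
  {ABC}: card=125000; try (C,hash)→9900, (B,hash)→22600, (C,merge)→38500, (B,merge)→158600, (B,nl_idx)→218600, (C,nl)→504200 …(+1); best=9900 via (C,hash)
  {ABD}: card=2000; try (B,nl_idx)→4040, (D,hash)→6900, (B,merge)→7040, (B,hash)→9760, (D,merge)→36820, (D,nl)→54200 …(+1); best=4040 via (B,nl_idx)
  {ABCD}: card=100000; try (C,hash)→9240, (B,hash)→20840, (C,merge)→29840, (B,merge)→120840, (D,hash)→135100, (B,nl_idx)→175840 …(+4); best=9240 via (C,hash)

cost=9240; order=A,D,B,C; methods=hash,nl_idx,hash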